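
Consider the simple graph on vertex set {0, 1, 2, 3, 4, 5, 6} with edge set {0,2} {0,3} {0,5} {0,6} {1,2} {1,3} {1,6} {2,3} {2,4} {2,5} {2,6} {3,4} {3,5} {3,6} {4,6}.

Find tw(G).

3

A width-3 tree decomposition is:
Bags: B1 = {0, 2, 3, 6}  B2 = {1, 2, 3, 6}  B3 = {0, 2, 3, 5}  B4 = {2, 3, 4, 6}
Tree: B1–B2, B1–B3, B2–B4
The largest bag has 4 vertices, giving width 3; this decomposition certifies tw(G) ≤ 3. For the lower bound, the 4 vertices {0, 2, 3, 5} are pairwise adjacent, and any tree decomposition puts a clique entirely inside one bag — forcing width ≥ 3. The upper and lower bounds meet at 3, so that is the treewidth.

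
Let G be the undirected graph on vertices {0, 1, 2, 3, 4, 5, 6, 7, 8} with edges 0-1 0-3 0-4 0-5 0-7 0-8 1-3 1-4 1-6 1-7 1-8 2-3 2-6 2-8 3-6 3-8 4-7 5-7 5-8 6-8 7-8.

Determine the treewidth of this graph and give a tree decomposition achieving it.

Every bag has size at most 4, so the width is 4 − 1 = 3 and tw(G) ≤ 3. Conversely, {0, 1, 3, 8} is a clique of size 4, and the vertices of any clique must share a bag in every tree decomposition; so some bag has ≥ 4 vertices and tw(G) ≥ 3. Therefore the treewidth is 3.

Treewidth 3.
Bags: B1 = {2, 3, 6, 8}  B2 = {1, 3, 6, 8}  B3 = {0, 1, 3, 8}  B4 = {0, 1, 7, 8}  B5 = {0, 5, 7, 8}  B6 = {0, 1, 4, 7}
Tree: B1–B2, B2–B3, B3–B4, B4–B5, B4–B6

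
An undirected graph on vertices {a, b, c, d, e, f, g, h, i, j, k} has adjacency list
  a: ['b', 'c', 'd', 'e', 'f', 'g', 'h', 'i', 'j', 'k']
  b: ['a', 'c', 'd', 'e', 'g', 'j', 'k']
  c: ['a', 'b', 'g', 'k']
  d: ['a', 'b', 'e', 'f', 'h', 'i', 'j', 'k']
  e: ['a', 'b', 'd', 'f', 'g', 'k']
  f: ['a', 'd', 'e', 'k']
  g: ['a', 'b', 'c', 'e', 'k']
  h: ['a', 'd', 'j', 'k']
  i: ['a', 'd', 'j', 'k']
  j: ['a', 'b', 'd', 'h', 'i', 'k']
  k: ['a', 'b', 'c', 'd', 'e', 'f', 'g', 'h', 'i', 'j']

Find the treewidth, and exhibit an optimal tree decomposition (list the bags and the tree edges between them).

Every bag has size at most 5, so the width is 5 − 1 = 4 and tw(G) ≤ 4. For the lower bound, the 5 vertices {a, d, h, j, k} are pairwise adjacent, and any tree decomposition puts a clique entirely inside one bag — forcing width ≥ 4. Combining the bounds, tw(G) = 4.

Treewidth 4.
One such decomposition:
Bags: B1 = {a, b, d, e, k}  B2 = {a, b, d, j, k}  B3 = {a, d, e, f, k}  B4 = {a, b, e, g, k}  B5 = {a, d, i, j, k}  B6 = {a, d, h, j, k}  B7 = {a, b, c, g, k}
Tree: B1–B2, B1–B3, B1–B4, B2–B5, B2–B6, B4–B7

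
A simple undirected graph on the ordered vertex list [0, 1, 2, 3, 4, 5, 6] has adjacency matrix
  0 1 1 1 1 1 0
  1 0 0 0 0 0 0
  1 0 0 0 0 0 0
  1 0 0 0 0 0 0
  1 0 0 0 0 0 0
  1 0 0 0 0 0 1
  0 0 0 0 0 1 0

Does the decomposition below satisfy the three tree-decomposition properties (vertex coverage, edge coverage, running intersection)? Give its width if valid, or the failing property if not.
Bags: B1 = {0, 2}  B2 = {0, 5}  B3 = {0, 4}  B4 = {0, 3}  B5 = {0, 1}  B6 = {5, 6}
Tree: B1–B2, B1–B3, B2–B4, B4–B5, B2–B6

Yes; width 1.

Every vertex of G appears in some bag (union = {0, 1, 2, 3, 4, 5, 6}); every edge is covered by a bag; and for each vertex v the set of bags containing v is connected in the bag tree. The decomposition is therefore valid. The largest bag has 2 vertices, so the width is 1.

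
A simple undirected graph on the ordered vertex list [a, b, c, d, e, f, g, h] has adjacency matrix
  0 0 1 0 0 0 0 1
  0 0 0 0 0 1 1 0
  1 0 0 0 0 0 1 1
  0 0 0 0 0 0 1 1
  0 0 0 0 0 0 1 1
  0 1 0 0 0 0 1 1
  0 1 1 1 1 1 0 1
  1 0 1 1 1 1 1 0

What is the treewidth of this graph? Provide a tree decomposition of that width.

Treewidth 2.
One optimal decomposition is:
Bags: B1 = {b, f, g}  B2 = {f, g, h}  B3 = {c, g, h}  B4 = {a, c, h}  B5 = {e, g, h}  B6 = {d, g, h}
Tree: B1–B2, B2–B3, B3–B4, B3–B5, B3–B6

Each bag holds 3 vertices, so the decomposition has width 2, which upper-bounds the treewidth. Conversely, {d, g, h} is a clique of size 3, and the vertices of any clique must share a bag in every tree decomposition; so some bag has ≥ 3 vertices and tw(G) ≥ 2. The upper and lower bounds meet at 2, so that is the treewidth.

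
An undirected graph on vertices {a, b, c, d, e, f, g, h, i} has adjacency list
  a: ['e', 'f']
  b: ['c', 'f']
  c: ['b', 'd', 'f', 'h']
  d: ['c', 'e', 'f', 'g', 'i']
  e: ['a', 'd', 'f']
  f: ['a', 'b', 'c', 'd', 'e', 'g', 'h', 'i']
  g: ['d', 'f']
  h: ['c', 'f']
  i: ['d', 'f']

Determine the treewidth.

A width-2 tree decomposition is:
Bags: B1 = {c, d, f}  B2 = {d, e, f}  B3 = {d, f, i}  B4 = {d, f, g}  B5 = {a, e, f}  B6 = {c, f, h}  B7 = {b, c, f}
Tree: B1–B2, B2–B3, B3–B4, B2–B5, B1–B6, B6–B7
The largest bag has 3 vertices, giving width 2; this decomposition certifies tw(G) ≤ 2. On the other hand G contains the 3-clique {d, f, g}. A clique must lie in a single bag of any decomposition, so no decomposition can have width below 2. The upper and lower bounds meet at 2, so that is the treewidth.

2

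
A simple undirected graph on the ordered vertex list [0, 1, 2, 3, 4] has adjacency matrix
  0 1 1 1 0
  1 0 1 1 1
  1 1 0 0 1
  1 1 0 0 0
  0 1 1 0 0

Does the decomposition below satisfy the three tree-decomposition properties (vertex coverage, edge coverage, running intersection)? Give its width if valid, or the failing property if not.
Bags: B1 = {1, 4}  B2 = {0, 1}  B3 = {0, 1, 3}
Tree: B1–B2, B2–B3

No — vertex 2 appears in no bag.

A tree decomposition must satisfy three properties: every vertex lies in some bag; for every edge, both endpoints lie together in some bag; and for every vertex, the bags containing it form a connected subtree. Here vertex 2 appears in no bag, so the decomposition is invalid.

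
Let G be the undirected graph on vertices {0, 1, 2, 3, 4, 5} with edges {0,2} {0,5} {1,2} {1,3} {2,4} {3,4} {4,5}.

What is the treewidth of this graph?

2

A width-2 tree decomposition is:
Bags: B1 = {0, 2, 5}  B2 = {2, 4, 5}  B3 = {1, 2, 4}  B4 = {1, 3, 4}
Tree: B1–B2, B2–B3, B3–B4
Every bag has size at most 3, so the width is 3 − 1 = 2 and tw(G) ≤ 2. The edges 0–5–4–2–0 form a cycle, so G is not a tree and its treewidth is at least 2. The upper and lower bounds meet at 2, so that is the treewidth.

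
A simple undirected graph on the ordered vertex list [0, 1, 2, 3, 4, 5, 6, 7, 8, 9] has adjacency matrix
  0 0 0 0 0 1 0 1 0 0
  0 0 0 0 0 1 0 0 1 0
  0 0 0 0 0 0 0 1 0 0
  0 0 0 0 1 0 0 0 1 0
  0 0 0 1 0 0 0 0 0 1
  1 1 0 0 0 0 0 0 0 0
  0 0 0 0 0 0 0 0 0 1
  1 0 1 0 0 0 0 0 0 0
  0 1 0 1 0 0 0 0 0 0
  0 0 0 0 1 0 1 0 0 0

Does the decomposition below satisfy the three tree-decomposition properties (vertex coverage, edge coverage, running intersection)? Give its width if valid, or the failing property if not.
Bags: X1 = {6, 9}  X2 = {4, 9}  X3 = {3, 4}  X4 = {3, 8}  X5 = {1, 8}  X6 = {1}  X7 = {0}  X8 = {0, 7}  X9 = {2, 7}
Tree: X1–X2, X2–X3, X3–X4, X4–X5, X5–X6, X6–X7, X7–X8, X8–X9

No — vertex 5 appears in no bag.

A tree decomposition must satisfy three properties: every vertex lies in some bag; for every edge, both endpoints lie together in some bag; and for every vertex, the bags containing it form a connected subtree. Here vertex 5 appears in no bag, so the decomposition is invalid.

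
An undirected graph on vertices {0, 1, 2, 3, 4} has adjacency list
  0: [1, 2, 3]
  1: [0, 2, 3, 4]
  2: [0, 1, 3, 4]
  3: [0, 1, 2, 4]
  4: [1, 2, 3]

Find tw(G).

3

A width-3 tree decomposition is:
Bags: B1 = {0, 1, 2, 3}  B2 = {1, 2, 3, 4}
Tree: B1–B2
Each bag holds 4 vertices, so the decomposition has width 3, which upper-bounds the treewidth. On the other hand G contains the 4-clique {0, 1, 2, 3}. A clique must lie in a single bag of any decomposition, so no decomposition can have width below 3. Combining the bounds, tw(G) = 3.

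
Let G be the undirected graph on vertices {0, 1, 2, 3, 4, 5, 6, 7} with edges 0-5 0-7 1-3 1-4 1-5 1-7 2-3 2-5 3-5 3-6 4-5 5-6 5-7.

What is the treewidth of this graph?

2

A width-2 tree decomposition is:
Bags: B1 = {2, 3, 5}  B2 = {1, 3, 5}  B3 = {1, 5, 7}  B4 = {1, 4, 5}  B5 = {3, 5, 6}  B6 = {0, 5, 7}
Tree: B1–B2, B2–B3, B3–B4, B2–B5, B3–B6
Each bag holds 3 vertices, so the decomposition has width 2, which upper-bounds the treewidth. On the other hand G contains the 3-clique {0, 5, 7}. A clique must lie in a single bag of any decomposition, so no decomposition can have width below 2. Combining the bounds, tw(G) = 2.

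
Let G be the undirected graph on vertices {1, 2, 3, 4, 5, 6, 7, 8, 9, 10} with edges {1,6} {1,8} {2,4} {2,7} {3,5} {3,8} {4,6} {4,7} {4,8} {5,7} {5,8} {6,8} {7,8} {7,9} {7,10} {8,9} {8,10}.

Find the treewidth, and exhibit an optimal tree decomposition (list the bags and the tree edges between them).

Treewidth 2.
Bags: B1 = {4, 7, 8}  B2 = {7, 8, 10}  B3 = {4, 6, 8}  B4 = {7, 8, 9}  B5 = {2, 4, 7}  B6 = {1, 6, 8}  B7 = {5, 7, 8}  B8 = {3, 5, 8}
Tree: B1–B2, B1–B3, B1–B4, B1–B5, B3–B6, B4–B7, B7–B8

Each bag holds 3 vertices, so the decomposition has width 2, which upper-bounds the treewidth. For the lower bound, the 3 vertices {1, 6, 8} are pairwise adjacent, and any tree decomposition puts a clique entirely inside one bag — forcing width ≥ 2. The upper and lower bounds meet at 2, so that is the treewidth.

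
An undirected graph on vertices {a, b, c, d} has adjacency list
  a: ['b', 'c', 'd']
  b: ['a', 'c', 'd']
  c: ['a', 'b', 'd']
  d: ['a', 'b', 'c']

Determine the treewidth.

3

A width-3 tree decomposition is:
Bags: B1 = {a, b, c, d}
Tree: (single bag)
With just one bag of size 4, the width is 4 − 1 = 3, so tw(G) ≤ 3. For the lower bound, the 4 vertices {a, b, c, d} are pairwise adjacent, and any tree decomposition puts a clique entirely inside one bag — forcing width ≥ 3. Hence tw(G) = 3 exactly.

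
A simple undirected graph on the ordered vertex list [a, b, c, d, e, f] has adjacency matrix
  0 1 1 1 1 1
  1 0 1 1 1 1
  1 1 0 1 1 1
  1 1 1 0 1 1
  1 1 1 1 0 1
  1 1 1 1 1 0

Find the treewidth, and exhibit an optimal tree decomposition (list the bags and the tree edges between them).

Treewidth 5.
One such decomposition:
Bags: B1 = {a, b, c, d, e, f}
Tree: (single bag)

A single bag containing all 6 vertices is trivially a valid decomposition of width 5. Conversely, {a, b, c, d, e, f} is a clique of size 6, and the vertices of any clique must share a bag in every tree decomposition; so some bag has ≥ 6 vertices and tw(G) ≥ 5. Combining the bounds, tw(G) = 5.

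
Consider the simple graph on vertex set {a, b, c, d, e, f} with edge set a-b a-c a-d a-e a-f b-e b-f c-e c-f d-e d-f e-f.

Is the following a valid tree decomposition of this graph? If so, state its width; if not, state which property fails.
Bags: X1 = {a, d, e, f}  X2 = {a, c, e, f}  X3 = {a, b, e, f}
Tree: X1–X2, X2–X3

Checking the three conditions: (i) the bags cover all of {a, b, c, d, e, f}; (ii) for each edge, some bag contains both endpoints; (iii) the bags containing any fixed vertex form a subtree. All hold, so the decomposition is valid with width 4 − 1 = 3.

Yes; width 3.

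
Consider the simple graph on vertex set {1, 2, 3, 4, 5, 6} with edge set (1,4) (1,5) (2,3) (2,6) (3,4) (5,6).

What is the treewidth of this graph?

2

A width-2 tree decomposition is:
Bags: B1 = {2, 3, 4}  B2 = {2, 4, 6}  B3 = {4, 5, 6}  B4 = {1, 4, 5}
Tree: B1–B2, B2–B3, B3–B4
Each bag holds 3 vertices, so the decomposition has width 2, which upper-bounds the treewidth. For the lower bound, G contains the cycle 4–3–2–6–5–1–4, so G is not a forest; only forests have treewidth ≤ 1, hence tw(G) ≥ 2. The upper and lower bounds meet at 2, so that is the treewidth.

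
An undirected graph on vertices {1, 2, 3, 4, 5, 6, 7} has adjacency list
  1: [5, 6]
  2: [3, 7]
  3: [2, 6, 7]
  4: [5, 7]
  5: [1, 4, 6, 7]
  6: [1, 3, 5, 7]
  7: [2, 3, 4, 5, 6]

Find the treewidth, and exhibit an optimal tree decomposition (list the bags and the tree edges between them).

The largest bag has 3 vertices, giving width 2; this decomposition certifies tw(G) ≤ 2. Conversely, {1, 5, 6} is a clique of size 3, and the vertices of any clique must share a bag in every tree decomposition; so some bag has ≥ 3 vertices and tw(G) ≥ 2. Therefore the treewidth is 2.

Treewidth 2.
One optimal decomposition is:
Bags: B1 = {5, 6, 7}  B2 = {4, 5, 7}  B3 = {3, 6, 7}  B4 = {2, 3, 7}  B5 = {1, 5, 6}
Tree: B1–B2, B1–B3, B3–B4, B1–B5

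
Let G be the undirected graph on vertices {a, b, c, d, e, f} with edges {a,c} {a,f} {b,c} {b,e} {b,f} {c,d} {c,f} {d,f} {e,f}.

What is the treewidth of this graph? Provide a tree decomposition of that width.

Treewidth 2.
One optimal decomposition is:
Bags: B1 = {b, c, f}  B2 = {b, e, f}  B3 = {c, d, f}  B4 = {a, c, f}
Tree: B1–B2, B1–B3, B3–B4

Every bag has size at most 3, so the width is 3 − 1 = 2 and tw(G) ≤ 2. Conversely, {b, e, f} is a clique of size 3, and the vertices of any clique must share a bag in every tree decomposition; so some bag has ≥ 3 vertices and tw(G) ≥ 2. Therefore the treewidth is 2.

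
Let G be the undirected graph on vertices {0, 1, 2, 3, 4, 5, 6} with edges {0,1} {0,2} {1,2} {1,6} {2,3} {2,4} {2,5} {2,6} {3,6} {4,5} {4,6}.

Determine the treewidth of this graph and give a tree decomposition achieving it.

Each bag holds 3 vertices, so the decomposition has width 2, which upper-bounds the treewidth. For the lower bound, the 3 vertices {0, 1, 2} are pairwise adjacent, and any tree decomposition puts a clique entirely inside one bag — forcing width ≥ 2. The upper and lower bounds meet at 2, so that is the treewidth.

Treewidth 2.
One optimal decomposition is:
Bags: B1 = {2, 4, 6}  B2 = {1, 2, 6}  B3 = {2, 4, 5}  B4 = {2, 3, 6}  B5 = {0, 1, 2}
Tree: B1–B2, B1–B3, B2–B4, B2–B5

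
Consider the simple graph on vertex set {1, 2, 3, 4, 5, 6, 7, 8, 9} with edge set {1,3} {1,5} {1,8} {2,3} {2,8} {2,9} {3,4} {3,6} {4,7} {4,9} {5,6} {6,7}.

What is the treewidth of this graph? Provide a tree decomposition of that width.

Treewidth 3.
Bags: B1 = {1, 2, 8, 9}  B2 = {1, 2, 3, 9}  B3 = {1, 3, 4, 9}  B4 = {1, 3, 4, 5}  B5 = {3, 4, 5, 6}  B6 = {4, 5, 6, 7}
Tree: B1–B2, B2–B3, B3–B4, B4–B5, B5–B6

Every bag has size at most 4, so the width is 4 − 1 = 3 and tw(G) ≤ 3. For the lower bound: the 4 vertex sets {2,8,9}, {1}, {3}, {4,5,6,7} are disjoint, each induces a connected subgraph, and every pair is joined by at least one edge of G. Contracting each set to a single vertex therefore yields K_{4} as a minor, and since treewidth is minor-monotone, tw(G) ≥ tw(K_{4}) = 3. Combining the bounds, tw(G) = 3.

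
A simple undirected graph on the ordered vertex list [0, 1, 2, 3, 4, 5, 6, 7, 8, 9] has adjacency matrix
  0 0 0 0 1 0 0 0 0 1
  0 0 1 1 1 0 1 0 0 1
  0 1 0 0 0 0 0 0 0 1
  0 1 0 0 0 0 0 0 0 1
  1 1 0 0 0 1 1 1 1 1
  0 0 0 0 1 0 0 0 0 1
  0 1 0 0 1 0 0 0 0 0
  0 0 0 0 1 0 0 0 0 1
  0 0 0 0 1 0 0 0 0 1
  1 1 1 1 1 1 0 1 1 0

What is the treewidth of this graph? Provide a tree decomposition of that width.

Treewidth 2.
One optimal decomposition is:
Bags: B1 = {4, 8, 9}  B2 = {0, 4, 9}  B3 = {1, 4, 9}  B4 = {1, 2, 9}  B5 = {1, 4, 6}  B6 = {1, 3, 9}  B7 = {4, 5, 9}  B8 = {4, 7, 9}
Tree: B1–B2, B1–B3, B3–B4, B3–B5, B3–B6, B1–B7, B1–B8

Every bag has size at most 3, so the width is 3 − 1 = 2 and tw(G) ≤ 2. On the other hand G contains the 3-clique {1, 2, 9}. A clique must lie in a single bag of any decomposition, so no decomposition can have width below 2. Therefore the treewidth is 2.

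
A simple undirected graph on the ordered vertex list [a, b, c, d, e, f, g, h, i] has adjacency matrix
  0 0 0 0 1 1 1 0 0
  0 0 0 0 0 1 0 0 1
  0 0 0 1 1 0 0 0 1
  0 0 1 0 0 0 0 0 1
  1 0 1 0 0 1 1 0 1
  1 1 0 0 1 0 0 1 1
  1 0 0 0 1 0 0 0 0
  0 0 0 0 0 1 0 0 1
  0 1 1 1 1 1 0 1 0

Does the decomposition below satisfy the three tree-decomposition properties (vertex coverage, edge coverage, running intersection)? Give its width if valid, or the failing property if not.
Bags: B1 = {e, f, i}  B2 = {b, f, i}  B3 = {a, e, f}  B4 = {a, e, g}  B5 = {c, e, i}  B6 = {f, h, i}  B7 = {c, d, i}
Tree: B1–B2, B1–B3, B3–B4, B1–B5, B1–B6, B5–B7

Vertex coverage: the bags together contain {a, b, c, d, e, f, g, h, i}, the full vertex set. Edge coverage: each edge of G has both endpoints in at least one bag. Running intersection: for every vertex, the bags containing it form a connected subtree. All three properties hold, so this is a valid tree decomposition of width max|bag| − 1 = 2, and hence tw(G) ≤ 2.

Yes; width 2.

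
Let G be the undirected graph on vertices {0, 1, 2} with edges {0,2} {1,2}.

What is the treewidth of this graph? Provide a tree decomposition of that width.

Treewidth 1.
One such decomposition:
Bags: B1 = {1, 2}  B2 = {0, 2}
Tree: B1–B2

The largest bag has 2 vertices, giving width 1; this decomposition certifies tw(G) ≤ 1. Since G has at least one edge (e.g. 2–1), it is not an edgeless graph, so tw(G) ≥ 1. Combining the bounds, tw(G) = 1.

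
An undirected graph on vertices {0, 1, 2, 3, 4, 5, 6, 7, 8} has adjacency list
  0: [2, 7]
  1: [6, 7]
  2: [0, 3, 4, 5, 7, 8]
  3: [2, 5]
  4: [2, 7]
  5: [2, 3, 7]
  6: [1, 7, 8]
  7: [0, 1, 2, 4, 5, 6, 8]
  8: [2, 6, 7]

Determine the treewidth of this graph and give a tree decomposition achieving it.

The largest bag has 3 vertices, giving width 2; this decomposition certifies tw(G) ≤ 2. For the lower bound, the 3 vertices {2, 3, 5} are pairwise adjacent, and any tree decomposition puts a clique entirely inside one bag — forcing width ≥ 2. Combining the bounds, tw(G) = 2.

Treewidth 2.
Bags: B1 = {2, 7, 8}  B2 = {2, 5, 7}  B3 = {2, 3, 5}  B4 = {6, 7, 8}  B5 = {2, 4, 7}  B6 = {0, 2, 7}  B7 = {1, 6, 7}
Tree: B1–B2, B2–B3, B1–B4, B2–B5, B5–B6, B4–B7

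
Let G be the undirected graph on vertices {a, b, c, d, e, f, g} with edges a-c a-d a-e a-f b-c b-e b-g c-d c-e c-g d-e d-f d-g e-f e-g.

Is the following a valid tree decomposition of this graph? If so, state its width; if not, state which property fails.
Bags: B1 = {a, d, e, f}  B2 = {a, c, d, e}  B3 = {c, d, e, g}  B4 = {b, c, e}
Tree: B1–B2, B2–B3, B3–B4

No — edge (g,b) lies in no bag.

A tree decomposition must satisfy three properties: every vertex lies in some bag; for every edge, both endpoints lie together in some bag; and for every vertex, the bags containing it form a connected subtree. Here edge (g,b) lies in no bag, so the decomposition is invalid.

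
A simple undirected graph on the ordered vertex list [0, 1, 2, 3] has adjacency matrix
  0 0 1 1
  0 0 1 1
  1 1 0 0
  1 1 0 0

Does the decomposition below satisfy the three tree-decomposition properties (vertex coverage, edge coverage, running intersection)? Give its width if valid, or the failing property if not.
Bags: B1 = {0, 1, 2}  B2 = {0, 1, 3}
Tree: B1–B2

Every vertex of G appears in some bag (union = {0, 1, 2, 3}); every edge is covered by a bag; and for each vertex v the set of bags containing v is connected in the bag tree. The decomposition is therefore valid. The largest bag has 3 vertices, so the width is 2.

Yes; width 2.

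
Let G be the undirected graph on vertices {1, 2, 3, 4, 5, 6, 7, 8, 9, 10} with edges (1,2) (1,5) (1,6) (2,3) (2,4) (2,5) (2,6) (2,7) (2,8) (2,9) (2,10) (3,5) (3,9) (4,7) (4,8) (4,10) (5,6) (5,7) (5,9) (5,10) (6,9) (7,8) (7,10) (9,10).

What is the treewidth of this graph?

3

A width-3 tree decomposition is:
Bags: B1 = {2, 5, 9, 10}  B2 = {2, 5, 7, 10}  B3 = {2, 3, 5, 9}  B4 = {2, 5, 6, 9}  B5 = {2, 4, 7, 10}  B6 = {1, 2, 5, 6}  B7 = {2, 4, 7, 8}
Tree: B1–B2, B1–B3, B1–B4, B2–B5, B4–B6, B5–B7
The largest bag has 4 vertices, giving width 3; this decomposition certifies tw(G) ≤ 3. For the lower bound, the 4 vertices {2, 4, 7, 8} are pairwise adjacent, and any tree decomposition puts a clique entirely inside one bag — forcing width ≥ 3. The upper and lower bounds meet at 3, so that is the treewidth.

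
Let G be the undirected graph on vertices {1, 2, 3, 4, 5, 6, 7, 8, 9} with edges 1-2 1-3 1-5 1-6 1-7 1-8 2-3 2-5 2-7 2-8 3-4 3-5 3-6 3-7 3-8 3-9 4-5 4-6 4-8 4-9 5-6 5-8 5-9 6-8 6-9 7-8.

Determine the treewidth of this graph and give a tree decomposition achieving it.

Each bag holds 5 vertices, so the decomposition has width 4, which upper-bounds the treewidth. On the other hand G contains the 5-clique {1, 2, 3, 5, 8}. A clique must lie in a single bag of any decomposition, so no decomposition can have width below 4. The upper and lower bounds meet at 4, so that is the treewidth.

Treewidth 4.
One such decomposition:
Bags: B1 = {1, 2, 3, 5, 8}  B2 = {1, 3, 5, 6, 8}  B3 = {3, 4, 5, 6, 8}  B4 = {1, 2, 3, 7, 8}  B5 = {3, 4, 5, 6, 9}
Tree: B1–B2, B2–B3, B1–B4, B3–B5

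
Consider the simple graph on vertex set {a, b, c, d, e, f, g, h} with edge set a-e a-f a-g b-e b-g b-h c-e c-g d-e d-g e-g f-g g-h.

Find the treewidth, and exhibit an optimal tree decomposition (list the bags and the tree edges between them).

The largest bag has 3 vertices, giving width 2; this decomposition certifies tw(G) ≤ 2. Conversely, {d, e, g} is a clique of size 3, and the vertices of any clique must share a bag in every tree decomposition; so some bag has ≥ 3 vertices and tw(G) ≥ 2. The upper and lower bounds meet at 2, so that is the treewidth.

Treewidth 2.
Bags: B1 = {a, e, g}  B2 = {b, e, g}  B3 = {d, e, g}  B4 = {a, f, g}  B5 = {c, e, g}  B6 = {b, g, h}
Tree: B1–B2, B2–B3, B1–B4, B3–B5, B2–B6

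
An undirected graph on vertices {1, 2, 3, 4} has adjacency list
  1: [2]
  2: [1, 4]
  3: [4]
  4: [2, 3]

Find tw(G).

A width-1 tree decomposition is:
Bags: B1 = {3, 4}  B2 = {2, 4}  B3 = {1, 2}
Tree: B1–B2, B2–B3
Every bag has size at most 2, so the width is 2 − 1 = 1 and tw(G) ≤ 1. G has an edge, so its treewidth is at least 1. Combining the bounds, tw(G) = 1.

1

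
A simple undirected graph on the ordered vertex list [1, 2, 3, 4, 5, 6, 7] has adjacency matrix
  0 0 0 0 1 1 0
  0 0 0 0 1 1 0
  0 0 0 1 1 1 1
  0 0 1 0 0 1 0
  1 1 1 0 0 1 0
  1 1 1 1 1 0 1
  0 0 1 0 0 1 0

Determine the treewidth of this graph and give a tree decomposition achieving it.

Each bag holds 3 vertices, so the decomposition has width 2, which upper-bounds the treewidth. Conversely, {1, 5, 6} is a clique of size 3, and the vertices of any clique must share a bag in every tree decomposition; so some bag has ≥ 3 vertices and tw(G) ≥ 2. Combining the bounds, tw(G) = 2.

Treewidth 2.
One such decomposition:
Bags: B1 = {3, 5, 6}  B2 = {3, 4, 6}  B3 = {3, 6, 7}  B4 = {1, 5, 6}  B5 = {2, 5, 6}
Tree: B1–B2, B2–B3, B1–B4, B4–B5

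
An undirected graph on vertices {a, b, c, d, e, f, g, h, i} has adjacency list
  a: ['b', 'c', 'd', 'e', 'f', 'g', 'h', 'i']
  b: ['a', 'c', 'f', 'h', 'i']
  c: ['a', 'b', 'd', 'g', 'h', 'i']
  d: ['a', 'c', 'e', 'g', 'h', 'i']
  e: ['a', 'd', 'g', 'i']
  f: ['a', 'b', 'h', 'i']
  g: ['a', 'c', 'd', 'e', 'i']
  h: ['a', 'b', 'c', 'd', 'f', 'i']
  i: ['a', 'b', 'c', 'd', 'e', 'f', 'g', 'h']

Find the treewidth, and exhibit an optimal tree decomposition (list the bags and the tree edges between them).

Treewidth 4.
One optimal decomposition is:
Bags: B1 = {a, b, c, h, i}  B2 = {a, b, f, h, i}  B3 = {a, c, d, h, i}  B4 = {a, c, d, g, i}  B5 = {a, d, e, g, i}
Tree: B1–B2, B1–B3, B3–B4, B4–B5

The largest bag has 5 vertices, giving width 4; this decomposition certifies tw(G) ≤ 4. For the lower bound, the 5 vertices {a, d, e, g, i} are pairwise adjacent, and any tree decomposition puts a clique entirely inside one bag — forcing width ≥ 4. Therefore the treewidth is 4.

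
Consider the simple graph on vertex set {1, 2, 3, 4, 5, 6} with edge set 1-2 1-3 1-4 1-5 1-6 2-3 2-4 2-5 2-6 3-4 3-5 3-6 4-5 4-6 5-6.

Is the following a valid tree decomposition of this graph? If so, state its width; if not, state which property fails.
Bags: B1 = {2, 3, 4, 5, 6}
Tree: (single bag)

A tree decomposition must satisfy three properties: every vertex lies in some bag; for every edge, both endpoints lie together in some bag; and for every vertex, the bags containing it form a connected subtree. Here vertex 1 appears in no bag, so the decomposition is invalid.

No — vertex 1 appears in no bag.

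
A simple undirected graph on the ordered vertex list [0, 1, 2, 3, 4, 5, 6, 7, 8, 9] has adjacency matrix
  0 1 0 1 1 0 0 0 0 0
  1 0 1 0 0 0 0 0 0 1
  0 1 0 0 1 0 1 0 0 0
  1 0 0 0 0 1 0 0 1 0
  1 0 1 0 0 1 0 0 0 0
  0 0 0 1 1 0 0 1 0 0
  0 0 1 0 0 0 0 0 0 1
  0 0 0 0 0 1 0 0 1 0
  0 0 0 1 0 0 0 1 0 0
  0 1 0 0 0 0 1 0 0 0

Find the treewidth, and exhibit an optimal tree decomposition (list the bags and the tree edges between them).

Treewidth 2.
One optimal decomposition is:
Bags: B1 = {3, 7, 8}  B2 = {3, 5, 7}  B3 = {0, 3, 5}  B4 = {0, 4, 5}  B5 = {0, 1, 4}  B6 = {1, 2, 4}  B7 = {1, 2, 9}  B8 = {2, 6, 9}
Tree: B1–B2, B2–B3, B3–B4, B4–B5, B5–B6, B6–B7, B7–B8

Each bag holds 3 vertices, so the decomposition has width 2, which upper-bounds the treewidth. The edges 8–7–5–3–8 form a cycle, so G is not a tree and its treewidth is at least 2. The upper and lower bounds meet at 2, so that is the treewidth.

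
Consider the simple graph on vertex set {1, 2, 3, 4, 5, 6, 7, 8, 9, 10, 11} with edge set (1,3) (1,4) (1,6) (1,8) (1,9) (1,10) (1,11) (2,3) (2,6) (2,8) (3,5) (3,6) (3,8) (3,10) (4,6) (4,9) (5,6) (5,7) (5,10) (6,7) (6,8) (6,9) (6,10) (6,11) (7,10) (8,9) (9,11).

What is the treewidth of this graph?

3

A width-3 tree decomposition is:
Bags: B1 = {1, 3, 6, 8}  B2 = {1, 6, 8, 9}  B3 = {1, 6, 9, 11}  B4 = {1, 3, 6, 10}  B5 = {3, 5, 6, 10}  B6 = {2, 3, 6, 8}  B7 = {5, 6, 7, 10}  B8 = {1, 4, 6, 9}
Tree: B1–B2, B2–B3, B1–B4, B4–B5, B1–B6, B5–B7, B3–B8
The largest bag has 4 vertices, giving width 3; this decomposition certifies tw(G) ≤ 3. For the lower bound, the 4 vertices {1, 6, 8, 9} are pairwise adjacent, and any tree decomposition puts a clique entirely inside one bag — forcing width ≥ 3. Therefore the treewidth is 3.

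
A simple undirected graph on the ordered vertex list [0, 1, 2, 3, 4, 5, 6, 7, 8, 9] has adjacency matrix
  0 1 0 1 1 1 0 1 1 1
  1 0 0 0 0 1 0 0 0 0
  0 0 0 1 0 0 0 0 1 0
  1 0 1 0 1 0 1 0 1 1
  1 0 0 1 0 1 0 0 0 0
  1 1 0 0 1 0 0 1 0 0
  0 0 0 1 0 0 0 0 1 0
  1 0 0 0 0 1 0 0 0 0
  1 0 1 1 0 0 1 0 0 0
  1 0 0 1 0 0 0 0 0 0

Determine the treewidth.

2

A width-2 tree decomposition is:
Bags: B1 = {0, 3, 8}  B2 = {3, 6, 8}  B3 = {2, 3, 8}  B4 = {0, 3, 4}  B5 = {0, 3, 9}  B6 = {0, 4, 5}  B7 = {0, 1, 5}  B8 = {0, 5, 7}
Tree: B1–B2, B2–B3, B1–B4, B1–B5, B4–B6, B6–B7, B7–B8
The largest bag has 3 vertices, giving width 2; this decomposition certifies tw(G) ≤ 2. On the other hand G contains the 3-clique {0, 1, 5}. A clique must lie in a single bag of any decomposition, so no decomposition can have width below 2. Combining the bounds, tw(G) = 2.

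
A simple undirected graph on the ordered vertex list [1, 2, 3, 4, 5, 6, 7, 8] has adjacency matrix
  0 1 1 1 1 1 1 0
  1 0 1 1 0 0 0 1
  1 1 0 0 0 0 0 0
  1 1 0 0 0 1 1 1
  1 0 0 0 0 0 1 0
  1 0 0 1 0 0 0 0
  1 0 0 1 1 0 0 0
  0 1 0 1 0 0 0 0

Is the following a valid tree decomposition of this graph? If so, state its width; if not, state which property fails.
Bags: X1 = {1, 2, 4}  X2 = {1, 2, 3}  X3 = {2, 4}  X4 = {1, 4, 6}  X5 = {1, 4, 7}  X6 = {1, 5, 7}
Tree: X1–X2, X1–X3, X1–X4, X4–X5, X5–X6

A tree decomposition must satisfy three properties: every vertex lies in some bag; for every edge, both endpoints lie together in some bag; and for every vertex, the bags containing it form a connected subtree. Here vertex 8 appears in no bag, so the decomposition is invalid.

No — vertex 8 appears in no bag.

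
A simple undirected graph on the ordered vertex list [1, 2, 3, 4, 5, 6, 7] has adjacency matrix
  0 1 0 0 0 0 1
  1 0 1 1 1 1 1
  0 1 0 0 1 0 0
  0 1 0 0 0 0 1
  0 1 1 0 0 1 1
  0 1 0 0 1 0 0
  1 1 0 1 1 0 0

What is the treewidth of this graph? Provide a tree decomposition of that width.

Treewidth 2.
Bags: B1 = {2, 5, 7}  B2 = {1, 2, 7}  B3 = {2, 5, 6}  B4 = {2, 4, 7}  B5 = {2, 3, 5}
Tree: B1–B2, B1–B3, B2–B4, B1–B5

Every bag has size at most 3, so the width is 3 − 1 = 2 and tw(G) ≤ 2. Conversely, {1, 2, 7} is a clique of size 3, and the vertices of any clique must share a bag in every tree decomposition; so some bag has ≥ 3 vertices and tw(G) ≥ 2. Hence tw(G) = 2 exactly.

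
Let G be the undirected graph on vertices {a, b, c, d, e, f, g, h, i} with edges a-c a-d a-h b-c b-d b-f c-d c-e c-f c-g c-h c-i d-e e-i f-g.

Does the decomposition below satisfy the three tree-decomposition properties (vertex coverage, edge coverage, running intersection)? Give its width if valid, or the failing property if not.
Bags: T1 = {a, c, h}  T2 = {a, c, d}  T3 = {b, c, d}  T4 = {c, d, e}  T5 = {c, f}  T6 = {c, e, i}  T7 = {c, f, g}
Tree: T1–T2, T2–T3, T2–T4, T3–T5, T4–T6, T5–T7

No — edge (b,f) lies in no bag.

A tree decomposition must satisfy three properties: every vertex lies in some bag; for every edge, both endpoints lie together in some bag; and for every vertex, the bags containing it form a connected subtree. Here edge (b,f) lies in no bag, so the decomposition is invalid.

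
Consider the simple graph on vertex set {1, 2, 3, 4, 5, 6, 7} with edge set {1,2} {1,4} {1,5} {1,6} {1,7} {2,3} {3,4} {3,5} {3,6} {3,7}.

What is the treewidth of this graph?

A width-2 tree decomposition is:
Bags: B1 = {1, 3, 4}  B2 = {1, 2, 3}  B3 = {1, 3, 6}  B4 = {1, 3, 7}  B5 = {1, 3, 5}
Tree: B1–B2, B2–B3, B3–B4, B4–B5
The largest bag has 3 vertices, giving width 2; this decomposition certifies tw(G) ≤ 2. Since 3–4–1–2–3 is a cycle in G, G is not acyclic. Forests are exactly the graphs of treewidth ≤ 1, so tw(G) ≥ 2. Therefore the treewidth is 2.

2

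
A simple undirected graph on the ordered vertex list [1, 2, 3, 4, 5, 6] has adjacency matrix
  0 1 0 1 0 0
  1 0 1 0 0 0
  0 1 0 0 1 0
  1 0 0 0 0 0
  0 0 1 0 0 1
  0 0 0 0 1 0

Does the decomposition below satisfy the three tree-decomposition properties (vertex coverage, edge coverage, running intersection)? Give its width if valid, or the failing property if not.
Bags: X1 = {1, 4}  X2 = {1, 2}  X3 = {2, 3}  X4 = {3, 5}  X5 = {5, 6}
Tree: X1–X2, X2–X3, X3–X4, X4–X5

Checking the three conditions: (i) the bags cover all of {1, 2, 3, 4, 5, 6}; (ii) for each edge, some bag contains both endpoints; (iii) the bags containing any fixed vertex form a subtree. All hold, so the decomposition is valid with width 2 − 1 = 1.

Yes; width 1.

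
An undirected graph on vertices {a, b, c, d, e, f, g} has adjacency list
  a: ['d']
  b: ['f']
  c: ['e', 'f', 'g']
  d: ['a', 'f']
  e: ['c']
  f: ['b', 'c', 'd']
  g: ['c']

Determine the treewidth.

1

A width-1 tree decomposition is:
Bags: B1 = {c, f}  B2 = {c, g}  B3 = {b, f}  B4 = {d, f}  B5 = {a, d}  B6 = {c, e}
Tree: B1–B2, B1–B3, B1–B4, B4–B5, B1–B6
Each bag holds 2 vertices, so the decomposition has width 1, which upper-bounds the treewidth. Since G has at least one edge (e.g. f–c), it is not an edgeless graph, so tw(G) ≥ 1. Therefore the treewidth is 1.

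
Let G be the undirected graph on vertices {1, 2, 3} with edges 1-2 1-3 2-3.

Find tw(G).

2

A width-2 tree decomposition is:
Bags: B1 = {1, 2, 3}
Tree: (single bag)
With just one bag of size 3, the width is 3 − 1 = 2, so tw(G) ≤ 2. For the lower bound, the 3 vertices {1, 2, 3} are pairwise adjacent, and any tree decomposition puts a clique entirely inside one bag — forcing width ≥ 2. Combining the bounds, tw(G) = 2.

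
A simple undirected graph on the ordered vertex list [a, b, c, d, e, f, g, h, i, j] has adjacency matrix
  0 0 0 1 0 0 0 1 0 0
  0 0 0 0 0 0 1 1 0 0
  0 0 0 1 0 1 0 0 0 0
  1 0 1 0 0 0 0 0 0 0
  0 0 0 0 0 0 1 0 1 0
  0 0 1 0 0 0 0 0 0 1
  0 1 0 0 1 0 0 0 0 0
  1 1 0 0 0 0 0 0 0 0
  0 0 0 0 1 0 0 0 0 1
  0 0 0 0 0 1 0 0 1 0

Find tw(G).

A width-2 tree decomposition is:
Bags: B1 = {b, g, h}  B2 = {e, g, h}  B3 = {e, h, i}  B4 = {h, i, j}  B5 = {f, h, j}  B6 = {c, f, h}  B7 = {c, d, h}  B8 = {a, d, h}
Tree: B1–B2, B2–B3, B3–B4, B4–B5, B5–B6, B6–B7, B7–B8
Every bag has size at most 3, so the width is 3 − 1 = 2 and tw(G) ≤ 2. The edges h–b–g–e–i–j–f–c–d–a–h form a cycle, so G is not a tree and its treewidth is at least 2. Combining the bounds, tw(G) = 2.

2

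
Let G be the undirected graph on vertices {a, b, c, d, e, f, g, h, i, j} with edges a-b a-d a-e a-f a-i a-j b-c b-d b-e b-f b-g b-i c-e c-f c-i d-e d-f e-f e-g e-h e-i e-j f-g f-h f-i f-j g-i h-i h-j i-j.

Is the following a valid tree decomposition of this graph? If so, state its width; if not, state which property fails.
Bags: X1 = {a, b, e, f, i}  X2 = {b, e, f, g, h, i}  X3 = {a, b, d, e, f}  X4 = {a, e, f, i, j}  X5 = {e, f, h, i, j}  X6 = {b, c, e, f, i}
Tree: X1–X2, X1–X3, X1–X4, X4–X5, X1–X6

A tree decomposition must satisfy three properties: every vertex lies in some bag; for every edge, both endpoints lie together in some bag; and for every vertex, the bags containing it form a connected subtree. Here bags containing vertex h are not connected in the tree, so the decomposition is invalid.

No — bags containing vertex h are not connected in the tree.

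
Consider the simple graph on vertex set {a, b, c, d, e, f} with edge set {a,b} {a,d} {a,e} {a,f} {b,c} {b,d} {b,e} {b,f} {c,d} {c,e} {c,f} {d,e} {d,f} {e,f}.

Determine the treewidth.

4

A width-4 tree decomposition is:
Bags: B1 = {a, b, d, e, f}  B2 = {b, c, d, e, f}
Tree: B1–B2
Each bag holds 5 vertices, so the decomposition has width 4, which upper-bounds the treewidth. Conversely, {b, c, d, e, f} is a clique of size 5, and the vertices of any clique must share a bag in every tree decomposition; so some bag has ≥ 5 vertices and tw(G) ≥ 4. The upper and lower bounds meet at 4, so that is the treewidth.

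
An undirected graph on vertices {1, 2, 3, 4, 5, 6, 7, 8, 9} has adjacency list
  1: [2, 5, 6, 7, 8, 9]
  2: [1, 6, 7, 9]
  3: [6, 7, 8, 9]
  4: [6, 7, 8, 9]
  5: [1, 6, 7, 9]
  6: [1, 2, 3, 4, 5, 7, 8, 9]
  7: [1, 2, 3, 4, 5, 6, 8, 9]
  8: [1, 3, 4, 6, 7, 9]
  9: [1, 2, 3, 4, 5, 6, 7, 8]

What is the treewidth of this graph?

A width-4 tree decomposition is:
Bags: B1 = {3, 6, 7, 8, 9}  B2 = {1, 6, 7, 8, 9}  B3 = {1, 5, 6, 7, 9}  B4 = {4, 6, 7, 8, 9}  B5 = {1, 2, 6, 7, 9}
Tree: B1–B2, B2–B3, B2–B4, B3–B5
The largest bag has 5 vertices, giving width 4; this decomposition certifies tw(G) ≤ 4. For the lower bound, the 5 vertices {1, 6, 7, 8, 9} are pairwise adjacent, and any tree decomposition puts a clique entirely inside one bag — forcing width ≥ 4. Therefore the treewidth is 4.

4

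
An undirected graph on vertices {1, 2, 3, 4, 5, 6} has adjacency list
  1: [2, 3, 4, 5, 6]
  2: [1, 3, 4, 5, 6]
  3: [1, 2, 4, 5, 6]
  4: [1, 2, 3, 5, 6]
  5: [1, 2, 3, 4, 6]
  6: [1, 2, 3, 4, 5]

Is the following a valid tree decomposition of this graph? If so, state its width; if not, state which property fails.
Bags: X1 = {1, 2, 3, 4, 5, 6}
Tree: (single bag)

Checking the three conditions: (i) the bags cover all of {1, 2, 3, 4, 5, 6}; (ii) for each edge, some bag contains both endpoints; (iii) the bags containing any fixed vertex form a subtree. All hold, so the decomposition is valid with width 6 − 1 = 5.

Yes; width 5.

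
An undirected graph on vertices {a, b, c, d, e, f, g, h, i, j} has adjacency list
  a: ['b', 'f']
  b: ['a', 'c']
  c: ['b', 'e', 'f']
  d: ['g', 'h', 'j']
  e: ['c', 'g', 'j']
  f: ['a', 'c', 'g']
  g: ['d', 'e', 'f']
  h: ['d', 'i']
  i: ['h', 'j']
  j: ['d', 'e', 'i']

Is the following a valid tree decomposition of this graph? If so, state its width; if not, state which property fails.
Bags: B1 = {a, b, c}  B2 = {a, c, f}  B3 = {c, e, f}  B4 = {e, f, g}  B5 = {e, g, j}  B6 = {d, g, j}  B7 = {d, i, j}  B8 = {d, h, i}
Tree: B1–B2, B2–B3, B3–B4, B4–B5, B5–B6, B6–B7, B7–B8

Checking the three conditions: (i) the bags cover all of {a, b, c, d, e, f, g, h, i, j}; (ii) for each edge, some bag contains both endpoints; (iii) the bags containing any fixed vertex form a subtree. All hold, so the decomposition is valid with width 3 − 1 = 2.

Yes; width 2.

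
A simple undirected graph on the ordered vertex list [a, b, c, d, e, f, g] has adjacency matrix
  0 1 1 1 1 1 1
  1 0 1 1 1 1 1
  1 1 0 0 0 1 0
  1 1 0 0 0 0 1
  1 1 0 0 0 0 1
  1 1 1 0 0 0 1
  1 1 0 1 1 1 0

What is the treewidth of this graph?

3

A width-3 tree decomposition is:
Bags: B1 = {a, b, f, g}  B2 = {a, b, d, g}  B3 = {a, b, c, f}  B4 = {a, b, e, g}
Tree: B1–B2, B1–B3, B2–B4
Each bag holds 4 vertices, so the decomposition has width 3, which upper-bounds the treewidth. On the other hand G contains the 4-clique {a, b, d, g}. A clique must lie in a single bag of any decomposition, so no decomposition can have width below 3. The upper and lower bounds meet at 3, so that is the treewidth.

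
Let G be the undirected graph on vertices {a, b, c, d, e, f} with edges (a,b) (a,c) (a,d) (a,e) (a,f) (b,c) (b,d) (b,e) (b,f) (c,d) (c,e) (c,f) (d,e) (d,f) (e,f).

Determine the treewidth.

5

A width-5 tree decomposition is:
Bags: B1 = {a, b, c, d, e, f}
Tree: (single bag)
With just one bag of size 6, the width is 6 − 1 = 5, so tw(G) ≤ 5. Conversely, {a, b, c, d, e, f} is a clique of size 6, and the vertices of any clique must share a bag in every tree decomposition; so some bag has ≥ 6 vertices and tw(G) ≥ 5. Hence tw(G) = 5 exactly.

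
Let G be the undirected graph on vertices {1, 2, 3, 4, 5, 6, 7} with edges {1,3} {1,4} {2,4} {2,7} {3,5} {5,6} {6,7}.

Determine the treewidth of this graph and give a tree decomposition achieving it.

Each bag holds 3 vertices, so the decomposition has width 2, which upper-bounds the treewidth. Since 4–1–3–5–6–7–2–4 is a cycle in G, G is not acyclic. Forests are exactly the graphs of treewidth ≤ 1, so tw(G) ≥ 2. Therefore the treewidth is 2.

Treewidth 2.
One such decomposition:
Bags: B1 = {1, 3, 4}  B2 = {3, 4, 5}  B3 = {4, 5, 6}  B4 = {4, 6, 7}  B5 = {2, 4, 7}
Tree: B1–B2, B2–B3, B3–B4, B4–B5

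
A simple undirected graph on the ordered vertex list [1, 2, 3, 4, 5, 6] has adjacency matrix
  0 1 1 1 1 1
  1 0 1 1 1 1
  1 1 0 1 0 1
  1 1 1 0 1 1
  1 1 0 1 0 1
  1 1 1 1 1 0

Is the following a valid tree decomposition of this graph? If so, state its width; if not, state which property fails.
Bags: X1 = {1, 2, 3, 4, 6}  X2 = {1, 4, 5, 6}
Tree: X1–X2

A tree decomposition must satisfy three properties: every vertex lies in some bag; for every edge, both endpoints lie together in some bag; and for every vertex, the bags containing it form a connected subtree. Here edge (2,5) lies in no bag, so the decomposition is invalid.

No — edge (2,5) lies in no bag.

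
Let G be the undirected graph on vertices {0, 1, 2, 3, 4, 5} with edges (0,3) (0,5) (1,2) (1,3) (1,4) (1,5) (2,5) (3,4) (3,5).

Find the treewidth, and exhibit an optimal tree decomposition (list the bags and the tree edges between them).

Treewidth 2.
One such decomposition:
Bags: B1 = {1, 3, 4}  B2 = {1, 3, 5}  B3 = {1, 2, 5}  B4 = {0, 3, 5}
Tree: B1–B2, B2–B3, B2–B4

Each bag holds 3 vertices, so the decomposition has width 2, which upper-bounds the treewidth. For the lower bound, the 3 vertices {0, 3, 5} are pairwise adjacent, and any tree decomposition puts a clique entirely inside one bag — forcing width ≥ 2. Therefore the treewidth is 2.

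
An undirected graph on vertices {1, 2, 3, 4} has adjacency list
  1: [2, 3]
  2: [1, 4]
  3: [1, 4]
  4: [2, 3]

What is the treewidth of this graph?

2

A width-2 tree decomposition is:
Bags: B1 = {2, 3, 4}  B2 = {1, 2, 3}
Tree: B1–B2
Each bag holds 3 vertices, so the decomposition has width 2, which upper-bounds the treewidth. The edges 2–4–3–1–2 form a cycle, so G is not a tree and its treewidth is at least 2. Hence tw(G) = 2 exactly.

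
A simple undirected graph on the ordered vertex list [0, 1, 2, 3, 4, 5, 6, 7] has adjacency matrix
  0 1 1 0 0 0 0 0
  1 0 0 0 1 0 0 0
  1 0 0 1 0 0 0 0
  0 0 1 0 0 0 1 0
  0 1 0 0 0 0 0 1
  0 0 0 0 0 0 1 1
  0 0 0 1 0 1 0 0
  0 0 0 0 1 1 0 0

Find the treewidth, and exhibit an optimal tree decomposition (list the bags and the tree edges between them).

Treewidth 2.
One optimal decomposition is:
Bags: B1 = {0, 1, 4}  B2 = {0, 4, 7}  B3 = {0, 5, 7}  B4 = {0, 5, 6}  B5 = {0, 3, 6}  B6 = {0, 2, 3}
Tree: B1–B2, B2–B3, B3–B4, B4–B5, B5–B6

Each bag holds 3 vertices, so the decomposition has width 2, which upper-bounds the treewidth. The edges 0–1–4–7–5–6–3–2–0 form a cycle, so G is not a tree and its treewidth is at least 2. The upper and lower bounds meet at 2, so that is the treewidth.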